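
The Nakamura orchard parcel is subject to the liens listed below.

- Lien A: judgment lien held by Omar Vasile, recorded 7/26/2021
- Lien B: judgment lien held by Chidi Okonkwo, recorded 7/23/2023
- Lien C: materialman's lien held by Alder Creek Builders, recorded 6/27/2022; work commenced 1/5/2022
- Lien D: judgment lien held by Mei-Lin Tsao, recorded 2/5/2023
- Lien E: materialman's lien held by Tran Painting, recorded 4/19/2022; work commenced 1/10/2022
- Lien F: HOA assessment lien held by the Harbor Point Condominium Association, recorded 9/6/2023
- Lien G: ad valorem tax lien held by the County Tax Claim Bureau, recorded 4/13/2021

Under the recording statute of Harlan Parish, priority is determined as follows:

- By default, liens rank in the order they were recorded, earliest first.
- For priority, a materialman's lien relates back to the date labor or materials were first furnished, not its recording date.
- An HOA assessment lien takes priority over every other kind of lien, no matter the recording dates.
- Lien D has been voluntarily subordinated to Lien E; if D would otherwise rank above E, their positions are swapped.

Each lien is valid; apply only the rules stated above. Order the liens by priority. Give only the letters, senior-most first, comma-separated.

F, G, A, C, E, D, B

Effective dates after the stated exceptions: C is treated as recorded 1/5/2022, the work-commencement date; E relates back to 1/10/2022 (work commenced).
F, as an HOA assessment lien, has superpriority and ranks first.
The other liens, earliest effective date first: G (4/13/2021), A (7/26/2021), C (1/5/2022), E (1/10/2022), D (2/5/2023), B (7/23/2023).
Since D is not senior to E, the subordination leaves the order unchanged.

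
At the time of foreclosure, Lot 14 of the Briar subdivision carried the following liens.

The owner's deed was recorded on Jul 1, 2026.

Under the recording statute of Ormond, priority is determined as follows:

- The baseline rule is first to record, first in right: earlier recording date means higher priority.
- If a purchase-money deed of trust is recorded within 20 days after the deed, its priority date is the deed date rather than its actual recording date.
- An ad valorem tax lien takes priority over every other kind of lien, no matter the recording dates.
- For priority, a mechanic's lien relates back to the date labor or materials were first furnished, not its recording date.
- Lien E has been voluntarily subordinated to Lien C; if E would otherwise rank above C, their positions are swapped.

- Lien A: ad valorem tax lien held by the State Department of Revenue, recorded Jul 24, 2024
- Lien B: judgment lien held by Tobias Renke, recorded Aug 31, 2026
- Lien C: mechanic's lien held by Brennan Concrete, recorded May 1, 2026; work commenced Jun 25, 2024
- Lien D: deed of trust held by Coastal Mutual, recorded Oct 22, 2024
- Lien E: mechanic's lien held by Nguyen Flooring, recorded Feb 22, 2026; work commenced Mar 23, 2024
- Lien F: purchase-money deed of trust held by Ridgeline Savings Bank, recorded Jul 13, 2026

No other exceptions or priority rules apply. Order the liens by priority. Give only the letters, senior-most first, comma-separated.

First, effective dates: C's effective date is Jun 25, 2024, when work began; E is treated as recorded Mar 23, 2024, the work-commencement date; F was recorded within the 20-day window, so its effective date is the deed date Jul 1, 2026.
A, as an ad valorem tax lien, has superpriority and ranks first.
The other liens, earliest effective date first: E (Mar 23, 2024), C (Jun 25, 2024), D (Oct 22, 2024), F (Jul 1, 2026), B (Aug 31, 2026).
E would otherwise be senior to C, so under the subordination agreement E and C exchange positions.

A, C, E, D, F, B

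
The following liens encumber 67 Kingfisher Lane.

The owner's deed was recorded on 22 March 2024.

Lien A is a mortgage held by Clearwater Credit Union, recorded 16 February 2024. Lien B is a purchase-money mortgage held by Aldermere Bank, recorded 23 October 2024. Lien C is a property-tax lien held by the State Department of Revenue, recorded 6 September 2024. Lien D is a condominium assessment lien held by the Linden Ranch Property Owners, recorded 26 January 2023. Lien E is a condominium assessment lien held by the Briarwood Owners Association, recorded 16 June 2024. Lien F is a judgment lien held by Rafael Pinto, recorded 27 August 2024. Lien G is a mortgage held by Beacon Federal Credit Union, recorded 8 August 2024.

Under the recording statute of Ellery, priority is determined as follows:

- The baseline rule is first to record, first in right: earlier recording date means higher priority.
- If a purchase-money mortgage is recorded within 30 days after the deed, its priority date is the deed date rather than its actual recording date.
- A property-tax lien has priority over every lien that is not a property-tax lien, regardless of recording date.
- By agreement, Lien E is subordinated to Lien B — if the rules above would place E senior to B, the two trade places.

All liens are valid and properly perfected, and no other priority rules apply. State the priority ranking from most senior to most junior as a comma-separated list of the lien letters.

C, D, A, B, G, F, E

First, effective dates: B missed the 30-day window (215 days after the deed), so its recording date stands.
C is a property-tax lien and takes priority over every other lien.
The other liens, earliest effective date first: D (26 January 2023), A (16 February 2024), E (16 June 2024), G (8 August 2024), F (27 August 2024), B (23 October 2024).
E is senior to B before the subordination, so the two trade places.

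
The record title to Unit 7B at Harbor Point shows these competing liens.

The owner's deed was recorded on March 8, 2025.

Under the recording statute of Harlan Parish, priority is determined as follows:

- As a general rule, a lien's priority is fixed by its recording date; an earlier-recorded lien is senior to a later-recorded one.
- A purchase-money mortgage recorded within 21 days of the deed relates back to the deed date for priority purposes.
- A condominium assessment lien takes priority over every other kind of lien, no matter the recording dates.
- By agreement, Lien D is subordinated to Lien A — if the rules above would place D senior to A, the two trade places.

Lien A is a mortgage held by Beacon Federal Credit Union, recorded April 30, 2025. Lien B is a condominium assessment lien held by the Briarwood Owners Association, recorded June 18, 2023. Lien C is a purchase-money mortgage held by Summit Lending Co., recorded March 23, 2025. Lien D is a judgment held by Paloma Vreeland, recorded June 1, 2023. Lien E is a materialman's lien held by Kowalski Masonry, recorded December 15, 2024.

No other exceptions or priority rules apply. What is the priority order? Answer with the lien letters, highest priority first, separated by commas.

Adjusting effective dates: C was recorded within the 21-day window, so its effective date is the deed date March 8, 2025.
B is a condominium assessment lien, so it outranks all other liens regardless of date.
Among the remaining liens, by effective date: D (June 1, 2023), E (December 15, 2024), C (March 8, 2025), A (April 30, 2025).
D would otherwise be senior to A, so under the subordination agreement D and A exchange positions.

B, A, E, C, D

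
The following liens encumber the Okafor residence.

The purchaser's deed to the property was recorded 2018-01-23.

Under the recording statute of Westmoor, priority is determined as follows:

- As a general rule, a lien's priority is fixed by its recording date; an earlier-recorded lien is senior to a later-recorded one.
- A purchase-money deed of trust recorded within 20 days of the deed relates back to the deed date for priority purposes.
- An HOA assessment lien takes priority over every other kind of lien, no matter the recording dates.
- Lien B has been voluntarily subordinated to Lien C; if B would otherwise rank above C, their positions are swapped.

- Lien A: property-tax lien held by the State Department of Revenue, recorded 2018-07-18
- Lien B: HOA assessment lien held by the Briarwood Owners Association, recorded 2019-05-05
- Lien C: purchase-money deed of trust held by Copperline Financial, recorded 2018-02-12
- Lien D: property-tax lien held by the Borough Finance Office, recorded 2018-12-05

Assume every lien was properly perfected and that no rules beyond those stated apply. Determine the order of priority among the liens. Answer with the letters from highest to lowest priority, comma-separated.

Adjusting effective dates: C was recorded within the 20-day window, so its effective date is the deed date 2018-01-23.
B is an HOA assessment lien and takes priority over every other lien.
Remaining liens by effective date: C (2018-01-23), A (2018-07-18), D (2018-12-05).
B would otherwise be senior to C, so under the subordination agreement B and C exchange positions.

C, B, A, D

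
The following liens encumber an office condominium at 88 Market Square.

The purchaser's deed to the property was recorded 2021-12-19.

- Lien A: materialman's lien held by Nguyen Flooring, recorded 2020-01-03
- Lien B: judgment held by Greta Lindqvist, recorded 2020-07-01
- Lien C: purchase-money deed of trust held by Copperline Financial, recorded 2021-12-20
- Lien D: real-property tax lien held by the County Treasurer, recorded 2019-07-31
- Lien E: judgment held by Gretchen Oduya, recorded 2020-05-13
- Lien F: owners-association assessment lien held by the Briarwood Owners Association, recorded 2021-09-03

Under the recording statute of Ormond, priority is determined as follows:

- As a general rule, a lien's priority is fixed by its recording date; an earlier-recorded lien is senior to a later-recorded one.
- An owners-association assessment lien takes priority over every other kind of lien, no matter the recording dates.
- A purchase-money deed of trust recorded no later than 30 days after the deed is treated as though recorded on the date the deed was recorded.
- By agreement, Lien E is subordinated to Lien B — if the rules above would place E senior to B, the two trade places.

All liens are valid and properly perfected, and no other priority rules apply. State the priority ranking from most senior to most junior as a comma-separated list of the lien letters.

F, D, A, B, E, C

Effective dates: C's effective date is the deed date, 2021-12-19.
F, as an owners-association assessment lien, has superpriority and ranks first.
Ordering the rest by effective date: D (2019-07-31), A (2020-01-03), E (2020-05-13), B (2020-07-01), C (2021-12-19).
E would otherwise be senior to B, so under the subordination agreement E and B exchange positions.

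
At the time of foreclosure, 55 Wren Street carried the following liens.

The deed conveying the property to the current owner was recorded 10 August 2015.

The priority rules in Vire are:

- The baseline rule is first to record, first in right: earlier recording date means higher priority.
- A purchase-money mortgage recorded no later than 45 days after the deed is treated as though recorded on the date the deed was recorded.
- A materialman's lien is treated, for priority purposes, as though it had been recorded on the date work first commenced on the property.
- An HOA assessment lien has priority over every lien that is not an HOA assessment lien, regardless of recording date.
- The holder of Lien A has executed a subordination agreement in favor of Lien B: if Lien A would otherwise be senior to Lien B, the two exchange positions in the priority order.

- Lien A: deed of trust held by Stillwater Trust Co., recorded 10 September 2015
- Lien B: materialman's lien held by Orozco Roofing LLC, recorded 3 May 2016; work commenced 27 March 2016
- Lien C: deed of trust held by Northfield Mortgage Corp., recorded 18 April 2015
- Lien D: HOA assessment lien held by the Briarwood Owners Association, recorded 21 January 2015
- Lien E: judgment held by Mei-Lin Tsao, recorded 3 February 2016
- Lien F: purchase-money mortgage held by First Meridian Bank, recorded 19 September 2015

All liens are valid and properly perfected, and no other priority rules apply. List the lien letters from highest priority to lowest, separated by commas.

D, C, F, B, E, A

Effective dates after the stated exceptions: B relates back to 27 March 2016 (work commenced); F's effective date is the deed date, 10 August 2015.
D is an HOA assessment lien, so it outranks all other liens regardless of date.
Among the remaining liens, by effective date: C (18 April 2015), F (10 August 2015), A (10 September 2015), E (3 February 2016), B (27 March 2016).
The subordination applies — A was senior to B — so A and B swap.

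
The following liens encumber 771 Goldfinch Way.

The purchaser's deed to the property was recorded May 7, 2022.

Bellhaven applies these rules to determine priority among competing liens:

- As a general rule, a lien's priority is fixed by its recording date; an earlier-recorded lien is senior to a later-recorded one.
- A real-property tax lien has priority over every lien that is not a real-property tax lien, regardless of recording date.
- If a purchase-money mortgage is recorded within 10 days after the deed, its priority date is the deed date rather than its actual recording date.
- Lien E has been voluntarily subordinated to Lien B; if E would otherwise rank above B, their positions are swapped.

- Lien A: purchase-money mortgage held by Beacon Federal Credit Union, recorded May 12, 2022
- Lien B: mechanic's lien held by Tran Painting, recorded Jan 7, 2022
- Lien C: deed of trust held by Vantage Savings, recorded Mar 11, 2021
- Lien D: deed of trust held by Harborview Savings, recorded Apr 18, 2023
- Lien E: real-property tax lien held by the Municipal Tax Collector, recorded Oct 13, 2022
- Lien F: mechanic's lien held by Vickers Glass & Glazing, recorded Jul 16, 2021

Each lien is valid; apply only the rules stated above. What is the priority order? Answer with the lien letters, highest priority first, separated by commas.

B, C, F, E, A, D

Adjusting effective dates: A's effective date is the deed date, May 7, 2022.
E, as a real-property tax lien, has superpriority and ranks first.
Among the remaining liens, by effective date: C (Mar 11, 2021), F (Jul 16, 2021), B (Jan 7, 2022), A (May 7, 2022), D (Apr 18, 2023).
E is senior to B before the subordination, so the two trade places.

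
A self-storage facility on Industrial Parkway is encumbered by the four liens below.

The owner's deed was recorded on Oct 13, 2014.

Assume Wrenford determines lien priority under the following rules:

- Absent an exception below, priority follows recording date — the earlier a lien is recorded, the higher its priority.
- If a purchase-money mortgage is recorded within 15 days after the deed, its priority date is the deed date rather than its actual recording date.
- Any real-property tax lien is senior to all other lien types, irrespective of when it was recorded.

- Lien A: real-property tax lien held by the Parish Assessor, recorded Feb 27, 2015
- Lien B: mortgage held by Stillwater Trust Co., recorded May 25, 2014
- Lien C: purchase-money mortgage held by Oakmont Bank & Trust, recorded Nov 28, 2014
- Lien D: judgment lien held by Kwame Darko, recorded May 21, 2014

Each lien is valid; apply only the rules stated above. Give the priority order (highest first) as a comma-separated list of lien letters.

Effective dates after the stated exceptions: C was recorded 46 days after the deed — beyond 15 days — so no relation-back applies.
As a real-property tax lien, A is senior to every other lien.
Ordering the rest by effective date: D (May 21, 2014), B (May 25, 2014), C (Nov 28, 2014).

A, D, B, C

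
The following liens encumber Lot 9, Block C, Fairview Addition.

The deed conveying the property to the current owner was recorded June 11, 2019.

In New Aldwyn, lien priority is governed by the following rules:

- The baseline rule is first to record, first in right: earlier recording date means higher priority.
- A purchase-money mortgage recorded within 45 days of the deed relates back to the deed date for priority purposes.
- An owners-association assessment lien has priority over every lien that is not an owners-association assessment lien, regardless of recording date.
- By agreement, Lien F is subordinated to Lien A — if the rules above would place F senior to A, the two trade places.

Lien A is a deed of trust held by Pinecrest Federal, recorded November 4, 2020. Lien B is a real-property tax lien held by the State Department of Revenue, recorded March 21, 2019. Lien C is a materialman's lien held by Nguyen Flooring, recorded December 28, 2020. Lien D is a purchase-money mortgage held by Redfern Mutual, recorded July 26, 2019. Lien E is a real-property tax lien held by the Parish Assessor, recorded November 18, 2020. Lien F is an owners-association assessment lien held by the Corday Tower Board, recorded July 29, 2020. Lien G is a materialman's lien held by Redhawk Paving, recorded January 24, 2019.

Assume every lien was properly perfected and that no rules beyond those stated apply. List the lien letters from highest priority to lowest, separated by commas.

A, G, B, D, F, E, C

Effective dates after the stated exceptions: D was recorded within the 45-day window, so its effective date is the deed date June 11, 2019.
F is an owners-association assessment lien and takes priority over every other lien.
Ordering the rest by effective date: G (January 24, 2019), B (March 21, 2019), D (June 11, 2019), A (November 4, 2020), E (November 18, 2020), C (December 28, 2020).
F is senior to A before the subordination, so the two trade places.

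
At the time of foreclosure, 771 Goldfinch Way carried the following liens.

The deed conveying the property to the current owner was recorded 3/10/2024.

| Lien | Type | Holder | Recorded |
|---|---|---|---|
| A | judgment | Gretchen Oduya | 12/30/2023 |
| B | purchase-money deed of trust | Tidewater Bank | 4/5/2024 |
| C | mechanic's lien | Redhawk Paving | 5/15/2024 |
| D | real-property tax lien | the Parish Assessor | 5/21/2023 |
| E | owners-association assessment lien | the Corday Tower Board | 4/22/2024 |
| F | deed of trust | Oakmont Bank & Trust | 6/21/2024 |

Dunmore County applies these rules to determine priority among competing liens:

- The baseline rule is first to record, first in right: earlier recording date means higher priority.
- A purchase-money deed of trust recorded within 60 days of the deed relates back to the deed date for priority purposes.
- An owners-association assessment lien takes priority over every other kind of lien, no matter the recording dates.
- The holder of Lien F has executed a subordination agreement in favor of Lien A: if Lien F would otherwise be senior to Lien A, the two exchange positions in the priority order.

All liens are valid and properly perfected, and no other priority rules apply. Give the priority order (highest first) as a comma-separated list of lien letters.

E, D, A, B, C, F

Effective dates: B relates back to the deed date 3/10/2024.
E is an owners-association assessment lien, so it outranks all other liens regardless of date.
Among the remaining liens, by effective date: D (5/21/2023), A (12/30/2023), B (3/10/2024), C (5/15/2024), F (6/21/2024).
F is already junior to A, so the subordination agreement changes nothing.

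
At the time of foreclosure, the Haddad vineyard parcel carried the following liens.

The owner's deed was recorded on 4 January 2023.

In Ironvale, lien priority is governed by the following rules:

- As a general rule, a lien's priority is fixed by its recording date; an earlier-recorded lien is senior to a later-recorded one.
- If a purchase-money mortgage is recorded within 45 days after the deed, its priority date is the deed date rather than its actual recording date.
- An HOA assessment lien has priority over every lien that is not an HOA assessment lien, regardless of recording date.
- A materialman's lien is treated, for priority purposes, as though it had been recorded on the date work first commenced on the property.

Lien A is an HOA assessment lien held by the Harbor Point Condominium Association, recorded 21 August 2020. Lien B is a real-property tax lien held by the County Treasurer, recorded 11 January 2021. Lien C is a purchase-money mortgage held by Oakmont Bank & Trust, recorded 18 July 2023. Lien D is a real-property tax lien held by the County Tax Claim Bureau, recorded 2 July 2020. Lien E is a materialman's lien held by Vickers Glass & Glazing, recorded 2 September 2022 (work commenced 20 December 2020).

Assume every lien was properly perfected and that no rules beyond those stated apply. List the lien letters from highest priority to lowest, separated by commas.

A, D, E, B, C

First, effective dates: C was recorded 195 days after the deed, outside the 45-day window, so it keeps its recording date; E is treated as recorded 20 December 2020, the work-commencement date.
A is an HOA assessment lien, so it outranks all other liens regardless of date.
The other liens, earliest effective date first: D (2 July 2020), E (20 December 2020), B (11 January 2021), C (18 July 2023).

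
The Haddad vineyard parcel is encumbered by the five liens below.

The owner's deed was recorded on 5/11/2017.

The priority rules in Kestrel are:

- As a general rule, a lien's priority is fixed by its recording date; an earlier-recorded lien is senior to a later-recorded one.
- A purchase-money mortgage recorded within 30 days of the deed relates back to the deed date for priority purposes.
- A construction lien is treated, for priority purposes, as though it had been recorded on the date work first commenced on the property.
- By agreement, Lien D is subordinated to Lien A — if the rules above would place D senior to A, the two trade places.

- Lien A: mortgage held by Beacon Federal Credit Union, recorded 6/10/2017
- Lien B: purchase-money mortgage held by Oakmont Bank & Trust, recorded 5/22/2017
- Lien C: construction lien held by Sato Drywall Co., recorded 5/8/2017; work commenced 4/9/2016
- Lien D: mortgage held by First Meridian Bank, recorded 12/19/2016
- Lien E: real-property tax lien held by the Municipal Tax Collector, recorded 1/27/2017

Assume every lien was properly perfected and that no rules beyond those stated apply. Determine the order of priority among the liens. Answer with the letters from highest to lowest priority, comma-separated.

C, A, E, B, D

Effective dates after the stated exceptions: B's effective date is the deed date, 5/11/2017; C's effective date is 4/9/2016, when work began.
Ordering by effective date: C (4/9/2016), D (12/19/2016), E (1/27/2017), B (5/11/2017), A (6/10/2017).
D is senior to A before the subordination, so the two trade places.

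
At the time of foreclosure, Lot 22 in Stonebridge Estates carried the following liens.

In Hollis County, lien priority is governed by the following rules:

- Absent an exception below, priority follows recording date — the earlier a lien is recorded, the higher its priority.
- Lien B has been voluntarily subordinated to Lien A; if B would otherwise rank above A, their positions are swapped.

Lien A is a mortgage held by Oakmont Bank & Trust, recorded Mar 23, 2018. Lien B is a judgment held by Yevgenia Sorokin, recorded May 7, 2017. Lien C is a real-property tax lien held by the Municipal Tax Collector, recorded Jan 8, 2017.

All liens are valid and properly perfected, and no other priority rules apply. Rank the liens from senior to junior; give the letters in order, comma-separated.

C, A, B

By effective date, earliest first: C (Jan 8, 2017), B (May 7, 2017), A (Mar 23, 2018).
B is senior to A before the subordination, so the two trade places.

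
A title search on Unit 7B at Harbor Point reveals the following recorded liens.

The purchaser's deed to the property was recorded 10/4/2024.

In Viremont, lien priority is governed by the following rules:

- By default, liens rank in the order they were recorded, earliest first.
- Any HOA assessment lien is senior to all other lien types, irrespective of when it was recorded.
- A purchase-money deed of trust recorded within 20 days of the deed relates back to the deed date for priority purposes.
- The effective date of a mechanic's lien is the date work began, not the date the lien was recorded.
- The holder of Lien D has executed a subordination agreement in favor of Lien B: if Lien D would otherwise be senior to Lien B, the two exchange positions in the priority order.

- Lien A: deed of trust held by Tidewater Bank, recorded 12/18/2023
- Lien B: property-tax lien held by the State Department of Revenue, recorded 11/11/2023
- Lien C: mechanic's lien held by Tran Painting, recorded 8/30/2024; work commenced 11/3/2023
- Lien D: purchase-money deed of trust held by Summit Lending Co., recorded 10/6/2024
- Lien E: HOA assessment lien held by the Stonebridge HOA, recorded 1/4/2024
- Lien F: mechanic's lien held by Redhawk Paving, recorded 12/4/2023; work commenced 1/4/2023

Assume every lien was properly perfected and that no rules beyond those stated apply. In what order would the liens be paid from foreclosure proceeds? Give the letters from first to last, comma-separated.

Effective dates after the stated exceptions: C relates back to 11/3/2023 (work commenced); D relates back to the deed date 10/4/2024; F's effective date is 1/4/2023, when work began.
E, as an HOA assessment lien, has superpriority and ranks first.
Among the remaining liens, by effective date: F (1/4/2023), C (11/3/2023), B (11/11/2023), A (12/18/2023), D (10/4/2024).
D already ranks below B; the subordination has no effect.

E, F, C, B, A, D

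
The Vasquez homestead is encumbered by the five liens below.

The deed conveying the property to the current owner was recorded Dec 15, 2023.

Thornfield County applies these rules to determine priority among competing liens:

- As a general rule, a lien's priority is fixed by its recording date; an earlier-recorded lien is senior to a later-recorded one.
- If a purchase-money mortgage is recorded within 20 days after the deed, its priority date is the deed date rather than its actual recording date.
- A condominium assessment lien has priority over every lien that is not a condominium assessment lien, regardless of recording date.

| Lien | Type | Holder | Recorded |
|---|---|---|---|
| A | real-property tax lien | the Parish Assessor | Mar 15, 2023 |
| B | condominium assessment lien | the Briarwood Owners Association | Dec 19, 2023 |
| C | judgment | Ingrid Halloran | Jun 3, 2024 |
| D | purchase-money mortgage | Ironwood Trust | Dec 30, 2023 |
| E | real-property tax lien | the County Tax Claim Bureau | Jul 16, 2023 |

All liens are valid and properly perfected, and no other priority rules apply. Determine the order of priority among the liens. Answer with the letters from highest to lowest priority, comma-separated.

B, A, E, D, C

Effective dates: D's effective date is the deed date, Dec 15, 2023.
B, as a condominium assessment lien, has superpriority and ranks first.
Ordering the rest by effective date: A (Mar 15, 2023), E (Jul 16, 2023), D (Dec 15, 2023), C (Jun 3, 2024).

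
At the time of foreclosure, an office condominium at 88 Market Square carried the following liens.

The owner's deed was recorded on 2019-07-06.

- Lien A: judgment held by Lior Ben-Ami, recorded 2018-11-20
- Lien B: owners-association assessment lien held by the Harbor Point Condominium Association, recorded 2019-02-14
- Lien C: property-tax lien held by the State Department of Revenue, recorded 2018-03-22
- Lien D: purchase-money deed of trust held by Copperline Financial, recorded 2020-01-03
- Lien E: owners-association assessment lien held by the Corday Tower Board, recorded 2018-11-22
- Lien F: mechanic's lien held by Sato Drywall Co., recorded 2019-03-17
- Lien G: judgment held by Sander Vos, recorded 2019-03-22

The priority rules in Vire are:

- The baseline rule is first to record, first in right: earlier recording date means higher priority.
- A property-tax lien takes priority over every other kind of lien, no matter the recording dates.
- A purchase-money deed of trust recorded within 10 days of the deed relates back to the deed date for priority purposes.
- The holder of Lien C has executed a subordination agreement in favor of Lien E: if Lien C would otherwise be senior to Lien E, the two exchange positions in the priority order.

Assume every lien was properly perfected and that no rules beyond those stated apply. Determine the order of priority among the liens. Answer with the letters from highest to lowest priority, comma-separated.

E, A, C, B, F, G, D

Effective dates after the stated exceptions: D was recorded 181 days after the deed, outside the 10-day window, so it keeps its recording date.
As a property-tax lien, C is senior to every other lien.
Remaining liens by effective date: A (2018-11-20), E (2018-11-22), B (2019-02-14), F (2019-03-17), G (2019-03-22), D (2020-01-03).
Because C would otherwise rank above E, the subordination swaps them.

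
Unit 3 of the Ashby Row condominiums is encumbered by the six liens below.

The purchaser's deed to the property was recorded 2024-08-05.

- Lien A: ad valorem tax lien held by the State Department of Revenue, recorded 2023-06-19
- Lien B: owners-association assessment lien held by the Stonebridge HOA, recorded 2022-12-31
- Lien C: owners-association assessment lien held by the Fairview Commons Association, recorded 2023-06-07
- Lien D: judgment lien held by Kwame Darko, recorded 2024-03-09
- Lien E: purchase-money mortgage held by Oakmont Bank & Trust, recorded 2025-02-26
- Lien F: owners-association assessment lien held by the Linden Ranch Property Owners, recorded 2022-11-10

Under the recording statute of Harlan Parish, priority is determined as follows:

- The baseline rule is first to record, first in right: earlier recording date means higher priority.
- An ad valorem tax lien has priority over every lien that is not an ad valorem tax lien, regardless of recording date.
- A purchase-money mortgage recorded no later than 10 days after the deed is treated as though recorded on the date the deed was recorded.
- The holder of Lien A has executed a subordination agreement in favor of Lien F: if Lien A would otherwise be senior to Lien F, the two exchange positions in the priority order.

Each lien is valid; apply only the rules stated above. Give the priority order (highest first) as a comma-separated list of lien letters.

F, A, B, C, D, E

Effective dates after the stated exceptions: E missed the 10-day window (205 days after the deed), so its recording date stands.
As an ad valorem tax lien, A is senior to every other lien.
Among the remaining liens, by effective date: F (2022-11-10), B (2022-12-31), C (2023-06-07), D (2024-03-09), E (2025-02-26).
Because A would otherwise rank above F, the subordination swaps them.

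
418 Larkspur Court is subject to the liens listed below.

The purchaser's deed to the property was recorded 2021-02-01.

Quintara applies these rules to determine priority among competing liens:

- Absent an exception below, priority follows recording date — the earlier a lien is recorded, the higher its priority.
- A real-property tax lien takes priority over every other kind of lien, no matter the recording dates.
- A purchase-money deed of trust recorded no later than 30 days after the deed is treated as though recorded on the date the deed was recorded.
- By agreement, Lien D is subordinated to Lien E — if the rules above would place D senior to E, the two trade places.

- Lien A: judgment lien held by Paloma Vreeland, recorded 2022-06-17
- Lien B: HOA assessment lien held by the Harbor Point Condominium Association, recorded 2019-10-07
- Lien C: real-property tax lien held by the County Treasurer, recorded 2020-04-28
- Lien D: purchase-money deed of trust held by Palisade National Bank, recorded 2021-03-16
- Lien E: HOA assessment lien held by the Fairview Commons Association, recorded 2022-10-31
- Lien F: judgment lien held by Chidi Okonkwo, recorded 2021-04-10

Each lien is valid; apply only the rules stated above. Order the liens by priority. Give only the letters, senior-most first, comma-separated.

First, effective dates: D was recorded 43 days after the deed — beyond 30 days — so no relation-back applies.
C, as a real-property tax lien, has superpriority and ranks first.
Remaining liens by effective date: B (2019-10-07), D (2021-03-16), F (2021-04-10), A (2022-06-17), E (2022-10-31).
Because D would otherwise rank above E, the subordination swaps them.

C, B, E, F, A, D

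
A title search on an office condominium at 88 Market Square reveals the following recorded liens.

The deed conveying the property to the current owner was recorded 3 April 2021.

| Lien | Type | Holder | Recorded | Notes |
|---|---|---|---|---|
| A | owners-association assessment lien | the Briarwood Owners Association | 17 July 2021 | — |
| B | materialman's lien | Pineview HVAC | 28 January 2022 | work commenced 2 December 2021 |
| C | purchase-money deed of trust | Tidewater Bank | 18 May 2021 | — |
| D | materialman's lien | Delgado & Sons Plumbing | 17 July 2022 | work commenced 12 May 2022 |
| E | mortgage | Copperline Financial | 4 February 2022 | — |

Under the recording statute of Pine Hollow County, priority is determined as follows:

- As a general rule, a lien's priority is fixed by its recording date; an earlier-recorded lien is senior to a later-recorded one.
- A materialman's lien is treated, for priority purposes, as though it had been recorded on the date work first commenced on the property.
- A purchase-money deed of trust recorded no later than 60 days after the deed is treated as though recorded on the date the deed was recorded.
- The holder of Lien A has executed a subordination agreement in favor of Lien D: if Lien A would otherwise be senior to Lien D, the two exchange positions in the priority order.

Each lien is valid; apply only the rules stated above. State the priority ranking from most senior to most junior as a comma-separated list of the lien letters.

C, D, B, E, A

Adjusting effective dates: B's effective date is 2 December 2021, when work began; C's effective date is the deed date, 3 April 2021; D is treated as recorded 12 May 2022, the work-commencement date.
By effective date, earliest first: C (3 April 2021), A (17 July 2021), B (2 December 2021), E (4 February 2022), D (12 May 2022).
A would otherwise be senior to D, so under the subordination agreement A and D exchange positions.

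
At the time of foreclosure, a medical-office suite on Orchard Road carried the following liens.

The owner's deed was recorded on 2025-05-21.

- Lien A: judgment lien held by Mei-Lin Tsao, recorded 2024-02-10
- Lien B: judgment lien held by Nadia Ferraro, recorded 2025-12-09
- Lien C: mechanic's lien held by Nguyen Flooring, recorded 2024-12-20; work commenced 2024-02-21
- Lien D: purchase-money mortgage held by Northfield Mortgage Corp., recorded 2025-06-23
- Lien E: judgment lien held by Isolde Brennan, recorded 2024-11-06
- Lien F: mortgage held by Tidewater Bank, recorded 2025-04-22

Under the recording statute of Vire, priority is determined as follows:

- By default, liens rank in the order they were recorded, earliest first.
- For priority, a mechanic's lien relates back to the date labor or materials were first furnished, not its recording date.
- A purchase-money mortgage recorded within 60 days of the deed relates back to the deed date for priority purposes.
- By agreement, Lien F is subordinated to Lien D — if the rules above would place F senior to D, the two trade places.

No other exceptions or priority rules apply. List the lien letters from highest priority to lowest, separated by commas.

Effective dates: C's effective date is 2024-02-21, when work began; D was recorded within the 60-day window, so its effective date is the deed date 2025-05-21.
By effective date: A (2024-02-10), C (2024-02-21), E (2024-11-06), F (2025-04-22), D (2025-05-21), B (2025-12-09).
F would otherwise be senior to D, so under the subordination agreement F and D exchange positions.

A, C, E, D, F, B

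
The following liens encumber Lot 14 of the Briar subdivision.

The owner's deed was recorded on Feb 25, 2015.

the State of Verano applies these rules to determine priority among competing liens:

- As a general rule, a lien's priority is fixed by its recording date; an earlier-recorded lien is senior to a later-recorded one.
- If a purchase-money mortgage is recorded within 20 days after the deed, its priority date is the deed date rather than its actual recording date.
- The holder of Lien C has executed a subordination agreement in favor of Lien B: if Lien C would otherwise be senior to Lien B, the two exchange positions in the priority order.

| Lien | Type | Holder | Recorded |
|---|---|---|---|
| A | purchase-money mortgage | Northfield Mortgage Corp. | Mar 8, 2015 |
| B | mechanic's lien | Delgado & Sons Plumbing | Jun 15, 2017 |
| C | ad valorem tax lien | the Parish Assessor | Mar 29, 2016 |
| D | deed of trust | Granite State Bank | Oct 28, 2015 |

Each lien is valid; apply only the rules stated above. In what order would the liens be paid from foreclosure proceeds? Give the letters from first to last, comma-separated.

A, D, B, C

Adjusting effective dates: A relates back to the deed date Feb 25, 2015.
Ordering by effective date: A (Feb 25, 2015), D (Oct 28, 2015), C (Mar 29, 2016), B (Jun 15, 2017).
C is senior to B before the subordination, so the two trade places.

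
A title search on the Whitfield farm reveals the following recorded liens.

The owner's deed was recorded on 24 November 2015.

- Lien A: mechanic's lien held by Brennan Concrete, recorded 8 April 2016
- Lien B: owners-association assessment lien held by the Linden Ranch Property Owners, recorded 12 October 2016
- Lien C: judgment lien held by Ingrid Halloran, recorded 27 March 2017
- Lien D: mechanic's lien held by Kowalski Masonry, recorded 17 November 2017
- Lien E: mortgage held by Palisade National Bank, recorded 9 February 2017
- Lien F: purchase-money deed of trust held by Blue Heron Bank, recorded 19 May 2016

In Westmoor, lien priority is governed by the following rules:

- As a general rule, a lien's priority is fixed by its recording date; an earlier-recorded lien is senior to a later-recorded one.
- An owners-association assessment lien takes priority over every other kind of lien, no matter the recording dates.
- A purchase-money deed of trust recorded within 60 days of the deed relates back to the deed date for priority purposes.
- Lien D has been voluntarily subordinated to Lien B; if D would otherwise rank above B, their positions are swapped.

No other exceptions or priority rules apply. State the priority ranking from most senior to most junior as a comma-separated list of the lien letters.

B, A, F, E, C, D

Effective dates after the stated exceptions: F was recorded 177 days after the deed — beyond 60 days — so no relation-back applies.
B is an owners-association assessment lien and takes priority over every other lien.
Among the remaining liens, by effective date: A (8 April 2016), F (19 May 2016), E (9 February 2017), C (27 March 2017), D (17 November 2017).
D already ranks below B; the subordination has no effect.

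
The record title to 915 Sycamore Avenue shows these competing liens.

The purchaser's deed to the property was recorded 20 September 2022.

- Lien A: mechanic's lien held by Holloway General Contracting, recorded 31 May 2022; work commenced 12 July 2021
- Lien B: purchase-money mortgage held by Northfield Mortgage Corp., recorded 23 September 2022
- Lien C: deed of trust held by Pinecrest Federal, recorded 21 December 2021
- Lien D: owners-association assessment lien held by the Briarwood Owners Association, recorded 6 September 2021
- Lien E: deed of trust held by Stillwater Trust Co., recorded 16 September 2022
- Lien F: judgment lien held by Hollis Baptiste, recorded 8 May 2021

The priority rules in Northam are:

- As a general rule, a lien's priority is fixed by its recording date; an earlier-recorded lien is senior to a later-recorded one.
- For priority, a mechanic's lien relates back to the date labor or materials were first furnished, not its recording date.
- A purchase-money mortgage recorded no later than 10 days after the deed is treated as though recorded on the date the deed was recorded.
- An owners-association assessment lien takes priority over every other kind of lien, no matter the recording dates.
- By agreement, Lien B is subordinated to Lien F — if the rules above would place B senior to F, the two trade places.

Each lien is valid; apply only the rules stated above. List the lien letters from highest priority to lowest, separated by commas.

D, F, A, C, E, B

First, effective dates: A is treated as recorded 12 July 2021, the work-commencement date; B's effective date is the deed date, 20 September 2022.
As an owners-association assessment lien, D is senior to every other lien.
Among the remaining liens, by effective date: F (8 May 2021), A (12 July 2021), C (21 December 2021), E (16 September 2022), B (20 September 2022).
B already ranks below F; the subordination has no effect.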